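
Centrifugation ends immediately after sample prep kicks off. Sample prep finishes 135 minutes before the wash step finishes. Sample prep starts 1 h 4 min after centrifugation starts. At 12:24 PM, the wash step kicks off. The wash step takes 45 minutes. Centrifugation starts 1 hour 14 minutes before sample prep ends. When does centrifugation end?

10:44 AM

The wash step ends at 12:24 PM + 45 min = 1:09 PM.
Sample prep ends at 1:09 PM − 135 min = 10:54 AM.
Centrifugation starts at 10:54 AM − 74 min = 9:40 AM.
Sample prep starts at 9:40 AM + 64 min = 10:44 AM.
So centrifugation ends at 10:44 AM.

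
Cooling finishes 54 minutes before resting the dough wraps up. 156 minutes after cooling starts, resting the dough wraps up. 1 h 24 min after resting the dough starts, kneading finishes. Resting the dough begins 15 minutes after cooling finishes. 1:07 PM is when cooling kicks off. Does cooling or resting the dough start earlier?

cooling

Resting the dough ends at 1:07 PM + 156 min = 3:43 PM.
Cooling ends at 3:43 PM − 54 min = 2:49 PM.
Resting the dough starts at 2:49 PM + 15 min = 3:04 PM.
Cooling starts at 1:07 PM and resting the dough starts at 3:04 PM, so cooling is first.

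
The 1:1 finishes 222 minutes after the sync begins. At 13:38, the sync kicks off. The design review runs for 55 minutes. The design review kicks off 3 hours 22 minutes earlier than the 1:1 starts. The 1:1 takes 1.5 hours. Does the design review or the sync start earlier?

the design review

The 1:1 ends at 13:38 + 222 min = 17:20.
The 1:1 starts at 17:20 − 90 min = 15:50.
The design review starts at 15:50 − 202 min = 12:28.
The design review starts at 12:28 and the sync starts at 13:38, so the design review is first.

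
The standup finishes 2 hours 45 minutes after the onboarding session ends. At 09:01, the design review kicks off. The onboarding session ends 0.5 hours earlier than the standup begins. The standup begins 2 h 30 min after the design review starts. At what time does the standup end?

13:46

The standup starts at 09:01 + 150 min = 11:31.
The onboarding session ends at 11:31 − 30 min = 11:01.
The standup ends at 11:01 + 165 min = 13:46.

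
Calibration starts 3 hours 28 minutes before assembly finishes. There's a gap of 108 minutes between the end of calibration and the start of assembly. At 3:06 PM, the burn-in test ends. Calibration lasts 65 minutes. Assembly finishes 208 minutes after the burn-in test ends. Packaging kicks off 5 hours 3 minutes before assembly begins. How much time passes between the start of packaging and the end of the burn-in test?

Assembly ends at 3:06 PM + 208 min = 6:34 PM.
Calibration starts at 6:34 PM − 208 min = 3:06 PM.
Calibration ends at 3:06 PM + 65 min = 4:11 PM.
Assembly starts at 4:11 PM + 108 min = 5:59 PM.
Packaging starts at 5:59 PM − 303 min = 12:56 PM.
From 12:56 PM to 3:06 PM is 130 minutes.

130 minutes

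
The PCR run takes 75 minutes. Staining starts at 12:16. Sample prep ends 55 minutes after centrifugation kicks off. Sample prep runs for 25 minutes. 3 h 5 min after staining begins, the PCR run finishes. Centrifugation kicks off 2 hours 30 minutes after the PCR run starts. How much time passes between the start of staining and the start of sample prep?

The PCR run ends at 12:16 + 185 min = 15:21.
The PCR run starts at 15:21 − 75 min = 14:06.
Centrifugation starts at 14:06 + 150 min = 16:36.
Sample prep ends at 16:36 + 55 min = 17:31.
Sample prep starts at 17:31 − 25 min = 17:06.
From 12:16 to 17:06 is 290 minutes.

290 minutes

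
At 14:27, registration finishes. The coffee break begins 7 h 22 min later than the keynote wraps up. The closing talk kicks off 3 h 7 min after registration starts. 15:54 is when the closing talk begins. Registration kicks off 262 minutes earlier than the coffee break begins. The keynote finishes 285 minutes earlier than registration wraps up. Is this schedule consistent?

The keynote ends at 14:27 − 285 min = 09:42.
The coffee break starts at 09:42 + 442 min = 17:04.
Registration starts at 17:04 − 262 min = 12:42.
The closing talk starts at 12:42 + 187 min = 15:49.
But the closing talk is also said to start at 15:54 — a 5-minute conflict.

No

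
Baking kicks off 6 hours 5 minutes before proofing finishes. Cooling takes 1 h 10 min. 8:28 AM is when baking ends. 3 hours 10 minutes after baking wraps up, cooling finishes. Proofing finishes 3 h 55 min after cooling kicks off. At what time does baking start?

Cooling ends at 8:28 AM + 190 min = 11:38 AM.
Cooling starts at 11:38 AM − 70 min = 10:28 AM.
Proofing ends at 10:28 AM + 235 min = 2:23 PM.
Baking starts at 2:23 PM − 365 min = 8:18 AM.

8:18 AM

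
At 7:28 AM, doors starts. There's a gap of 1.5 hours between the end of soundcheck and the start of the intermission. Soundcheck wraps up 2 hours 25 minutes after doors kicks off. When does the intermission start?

11:23 AM

Soundcheck ends at 7:28 AM + 145 min = 9:53 AM.
The intermission starts at 9:53 AM + 90 min = 11:23 AM.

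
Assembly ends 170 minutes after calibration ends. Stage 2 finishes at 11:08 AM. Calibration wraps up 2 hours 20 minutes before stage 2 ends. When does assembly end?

11:38 AM

Calibration ends at 11:08 AM − 140 min = 8:48 AM.
Assembly ends at 8:48 AM + 170 min = 11:38 AM.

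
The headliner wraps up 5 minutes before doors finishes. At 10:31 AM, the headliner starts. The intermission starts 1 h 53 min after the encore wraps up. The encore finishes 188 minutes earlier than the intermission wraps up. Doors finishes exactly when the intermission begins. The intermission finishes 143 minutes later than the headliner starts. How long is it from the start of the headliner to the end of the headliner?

The intermission ends at 10:31 AM + 143 min = 12:54 PM.
The encore ends at 12:54 PM − 188 min = 9:46 AM.
The intermission starts at 9:46 AM + 113 min = 11:39 AM.
So doors ends at 11:39 AM.
The headliner ends at 11:39 AM − 5 min = 11:34 AM.
From 10:31 AM to 11:34 AM is 63 minutes.

63 minutes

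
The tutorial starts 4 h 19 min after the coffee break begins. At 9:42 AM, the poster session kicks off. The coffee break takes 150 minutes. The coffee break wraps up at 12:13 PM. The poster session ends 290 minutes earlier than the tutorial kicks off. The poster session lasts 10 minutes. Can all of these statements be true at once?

The coffee break starts at 12:13 PM − 150 min = 9:43 AM.
The tutorial starts at 9:43 AM + 259 min = 2:02 PM.
The poster session ends at 2:02 PM − 290 min = 9:12 AM.
The poster session starts at 9:12 AM − 10 min = 9:02 AM.
But the poster session is also said to start at 9:42 AM — a 40-minute conflict.

No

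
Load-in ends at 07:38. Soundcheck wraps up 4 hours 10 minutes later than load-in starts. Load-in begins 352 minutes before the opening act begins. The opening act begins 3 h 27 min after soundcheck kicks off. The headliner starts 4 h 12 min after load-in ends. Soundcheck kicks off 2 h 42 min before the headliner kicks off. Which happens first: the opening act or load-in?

The headliner starts at 07:38 + 252 min = 11:50.
Soundcheck starts at 11:50 − 162 min = 09:08.
The opening act starts at 09:08 + 207 min = 12:35.
Load-in starts at 12:35 − 352 min = 06:43.
The opening act starts at 12:35 and load-in starts at 06:43, so load-in is first.

load-in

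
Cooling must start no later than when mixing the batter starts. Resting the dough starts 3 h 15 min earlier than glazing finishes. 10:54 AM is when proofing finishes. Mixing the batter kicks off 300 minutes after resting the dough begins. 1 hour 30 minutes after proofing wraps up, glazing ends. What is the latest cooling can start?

Glazing ends at 10:54 AM + 90 min = 12:24 PM.
Resting the dough starts at 12:24 PM − 195 min = 9:09 AM.
Mixing the batter starts at 9:09 AM + 300 min = 2:09 PM.
Cooling is bounded by mixing the batter, so the latest it can start is 2:09 PM.

2:09 PM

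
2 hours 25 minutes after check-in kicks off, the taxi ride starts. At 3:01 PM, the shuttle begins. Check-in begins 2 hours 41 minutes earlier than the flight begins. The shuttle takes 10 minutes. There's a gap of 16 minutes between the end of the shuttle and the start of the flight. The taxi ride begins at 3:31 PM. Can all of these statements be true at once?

The shuttle ends at 3:01 PM + 10 min = 3:11 PM.
The flight starts at 3:11 PM + 16 min = 3:27 PM.
Check-in starts at 3:27 PM − 161 min = 12:46 PM.
The taxi ride starts at 12:46 PM + 145 min = 3:11 PM.
But the taxi ride is also said to start at 3:31 PM — a 20-minute conflict.

No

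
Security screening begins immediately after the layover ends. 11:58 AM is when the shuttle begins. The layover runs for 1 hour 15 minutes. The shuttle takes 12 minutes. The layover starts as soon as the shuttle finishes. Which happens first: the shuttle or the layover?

The shuttle ends at 11:58 AM + 12 min = 12:10 PM.
So the layover starts at 12:10 PM.
The shuttle starts at 11:58 AM and the layover starts at 12:10 PM, so the shuttle is first.

the shuttle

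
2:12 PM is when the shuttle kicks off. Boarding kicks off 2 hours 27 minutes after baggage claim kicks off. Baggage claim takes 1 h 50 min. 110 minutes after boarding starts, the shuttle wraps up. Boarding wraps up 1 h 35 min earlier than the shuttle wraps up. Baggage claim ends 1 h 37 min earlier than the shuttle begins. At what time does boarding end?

Baggage claim ends at 2:12 PM − 97 min = 12:35 PM.
Baggage claim starts at 12:35 PM − 110 min = 10:45 AM.
Boarding starts at 10:45 AM + 147 min = 1:12 PM.
The shuttle ends at 1:12 PM + 110 min = 3:02 PM.
Boarding ends at 3:02 PM − 95 min = 1:27 PM.

1:27 PM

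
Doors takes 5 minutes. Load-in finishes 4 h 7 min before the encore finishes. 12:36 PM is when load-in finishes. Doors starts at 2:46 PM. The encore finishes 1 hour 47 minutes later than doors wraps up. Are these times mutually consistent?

No

Doors ends at 2:46 PM + 5 min = 2:51 PM.
The encore ends at 2:51 PM + 107 min = 4:38 PM.
Load-in ends at 4:38 PM − 247 min = 12:31 PM.
But load-in is also said to end at 12:36 PM — a 5-minute conflict.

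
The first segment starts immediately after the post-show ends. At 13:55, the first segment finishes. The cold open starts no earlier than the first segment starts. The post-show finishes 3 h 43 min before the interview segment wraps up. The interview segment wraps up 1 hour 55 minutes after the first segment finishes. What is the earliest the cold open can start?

The interview segment ends at 13:55 + 115 min = 15:50.
The post-show ends at 15:50 − 223 min = 12:07.
So the first segment starts at 12:07.
The cold open is bounded by the first segment, so the earliest it can start is 12:07.

12:07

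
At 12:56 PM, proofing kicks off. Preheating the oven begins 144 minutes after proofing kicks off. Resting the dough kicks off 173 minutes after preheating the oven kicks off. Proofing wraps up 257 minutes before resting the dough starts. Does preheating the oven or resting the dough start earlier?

preheating the oven

Preheating the oven starts at 12:56 PM + 144 min = 3:20 PM.
Resting the dough starts at 3:20 PM + 173 min = 6:13 PM.
Preheating the oven starts at 3:20 PM and resting the dough starts at 6:13 PM, so preheating the oven is first.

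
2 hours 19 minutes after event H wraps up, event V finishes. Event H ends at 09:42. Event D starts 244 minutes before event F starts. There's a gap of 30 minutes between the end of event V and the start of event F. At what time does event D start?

08:27

Event V ends at 09:42 + 139 min = 12:01.
Event F starts at 12:01 + 30 min = 12:31.
Event D starts at 12:31 − 244 min = 08:27.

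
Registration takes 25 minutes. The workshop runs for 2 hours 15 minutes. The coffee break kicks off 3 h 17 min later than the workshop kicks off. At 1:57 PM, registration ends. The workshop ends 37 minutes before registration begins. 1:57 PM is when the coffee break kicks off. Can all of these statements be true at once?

Registration starts at 1:57 PM − 25 min = 1:32 PM.
The workshop ends at 1:32 PM − 37 min = 12:55 PM.
The workshop starts at 12:55 PM − 135 min = 10:40 AM.
The coffee break starts at 10:40 AM + 197 min = 1:57 PM.
That matches the stated 1:57 PM, so the schedule is consistent.

Yes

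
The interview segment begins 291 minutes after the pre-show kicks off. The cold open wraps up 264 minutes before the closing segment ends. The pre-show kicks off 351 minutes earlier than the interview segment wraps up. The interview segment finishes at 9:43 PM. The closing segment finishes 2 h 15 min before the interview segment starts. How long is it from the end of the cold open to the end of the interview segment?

The pre-show starts at 9:43 PM − 351 min = 3:52 PM.
The interview segment starts at 3:52 PM + 291 min = 8:43 PM.
The closing segment ends at 8:43 PM − 135 min = 6:28 PM.
The cold open ends at 6:28 PM − 264 min = 2:04 PM.
From 2:04 PM to 9:43 PM is 459 minutes.

459 minutes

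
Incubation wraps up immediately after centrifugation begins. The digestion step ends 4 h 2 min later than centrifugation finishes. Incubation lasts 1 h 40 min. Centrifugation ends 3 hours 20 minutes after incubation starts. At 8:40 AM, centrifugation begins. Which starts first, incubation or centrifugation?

Incubation ends at 8:40 AM.
Incubation starts at 8:40 AM − 100 min = 7:00 AM.
Incubation starts at 7:00 AM and centrifugation starts at 8:40 AM, so incubation is first.

incubation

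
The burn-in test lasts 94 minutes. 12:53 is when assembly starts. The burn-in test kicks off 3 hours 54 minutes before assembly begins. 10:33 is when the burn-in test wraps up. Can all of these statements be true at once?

Yes

The burn-in test starts at 12:53 − 234 min = 08:59.
The burn-in test ends at 08:59 + 94 min = 10:33.
That matches the stated 10:33, so the schedule is consistent.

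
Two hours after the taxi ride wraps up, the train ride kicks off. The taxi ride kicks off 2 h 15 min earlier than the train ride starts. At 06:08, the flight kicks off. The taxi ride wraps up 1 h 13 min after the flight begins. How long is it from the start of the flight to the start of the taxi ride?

58 minutes

The taxi ride ends at 06:08 + 73 min = 07:21.
The train ride starts at 07:21 + 120 min = 09:21.
The taxi ride starts at 09:21 − 135 min = 07:06.
From 06:08 to 07:06 is 58 minutes.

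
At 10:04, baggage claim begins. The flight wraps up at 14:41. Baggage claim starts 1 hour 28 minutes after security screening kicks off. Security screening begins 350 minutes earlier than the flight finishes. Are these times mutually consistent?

No

Security screening starts at 14:41 − 350 min = 08:51.
Baggage claim starts at 08:51 + 88 min = 10:19.
But baggage claim is also said to start at 10:04 — a 15-minute conflict.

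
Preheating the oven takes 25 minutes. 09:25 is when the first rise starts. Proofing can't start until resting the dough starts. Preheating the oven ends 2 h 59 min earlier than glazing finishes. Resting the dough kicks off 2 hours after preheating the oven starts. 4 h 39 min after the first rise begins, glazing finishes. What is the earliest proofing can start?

Glazing ends at 09:25 + 279 min = 14:04.
Preheating the oven ends at 14:04 − 179 min = 11:05.
Preheating the oven starts at 11:05 − 25 min = 10:40.
Resting the dough starts at 10:40 + 120 min = 12:40.
Proofing is bounded by resting the dough, so the earliest it can start is 12:40.

12:40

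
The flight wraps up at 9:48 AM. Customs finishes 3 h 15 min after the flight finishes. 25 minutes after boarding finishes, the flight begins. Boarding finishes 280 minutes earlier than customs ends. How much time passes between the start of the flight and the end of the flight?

60 minutes

Customs ends at 9:48 AM + 195 min = 1:03 PM.
Boarding ends at 1:03 PM − 280 min = 8:23 AM.
The flight starts at 8:23 AM + 25 min = 8:48 AM.
From 8:48 AM to 9:48 AM is 60 minutes.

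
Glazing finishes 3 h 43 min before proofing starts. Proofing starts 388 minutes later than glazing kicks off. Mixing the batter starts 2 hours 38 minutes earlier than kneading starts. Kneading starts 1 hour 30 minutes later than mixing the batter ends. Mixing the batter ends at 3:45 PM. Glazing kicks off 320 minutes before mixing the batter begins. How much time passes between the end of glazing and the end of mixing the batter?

Kneading starts at 3:45 PM + 90 min = 5:15 PM.
Mixing the batter starts at 5:15 PM − 158 min = 2:37 PM.
Glazing starts at 2:37 PM − 320 min = 9:17 AM.
Proofing starts at 9:17 AM + 388 min = 3:45 PM.
Glazing ends at 3:45 PM − 223 min = 12:02 PM.
From 12:02 PM to 3:45 PM is 223 minutes.

223 minutes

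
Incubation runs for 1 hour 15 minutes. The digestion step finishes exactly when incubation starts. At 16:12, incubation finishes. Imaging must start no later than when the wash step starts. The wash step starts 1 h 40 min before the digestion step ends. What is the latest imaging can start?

Incubation starts at 16:12 − 75 min = 14:57.
So the digestion step ends at 14:57.
The wash step starts at 14:57 − 100 min = 13:17.
Imaging is bounded by the wash step, so the latest it can start is 13:17.

13:17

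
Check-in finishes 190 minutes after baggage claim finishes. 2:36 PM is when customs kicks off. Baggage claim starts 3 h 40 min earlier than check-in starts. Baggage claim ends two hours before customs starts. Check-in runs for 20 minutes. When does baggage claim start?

Baggage claim ends at 2:36 PM − 120 min = 12:36 PM.
Check-in ends at 12:36 PM + 190 min = 3:46 PM.
Check-in starts at 3:46 PM − 20 min = 3:26 PM.
Baggage claim starts at 3:26 PM − 220 min = 11:46 AM.

11:46 AM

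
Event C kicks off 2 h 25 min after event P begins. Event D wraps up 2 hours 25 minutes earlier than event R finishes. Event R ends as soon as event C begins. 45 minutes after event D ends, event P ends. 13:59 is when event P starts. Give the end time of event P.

Event C starts at 13:59 + 145 min = 16:24.
So event R ends at 16:24.
Event D ends at 16:24 − 145 min = 13:59.
Event P ends at 13:59 + 45 min = 14:44.

14:44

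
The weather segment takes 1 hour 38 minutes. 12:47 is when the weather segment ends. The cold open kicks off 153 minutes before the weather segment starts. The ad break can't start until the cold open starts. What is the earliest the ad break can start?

The weather segment starts at 12:47 − 98 min = 11:09.
The cold open starts at 11:09 − 153 min = 08:36.
The ad break is bounded by the cold open, so the earliest it can start is 08:36.

08:36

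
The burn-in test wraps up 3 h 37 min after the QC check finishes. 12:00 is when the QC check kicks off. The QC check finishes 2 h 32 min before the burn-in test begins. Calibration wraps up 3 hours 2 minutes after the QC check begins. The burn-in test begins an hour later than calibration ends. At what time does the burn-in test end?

17:07

Calibration ends at 12:00 + 182 min = 15:02.
The burn-in test starts at 15:02 + 60 min = 16:02.
The QC check ends at 16:02 − 152 min = 13:30.
The burn-in test ends at 13:30 + 217 min = 17:07.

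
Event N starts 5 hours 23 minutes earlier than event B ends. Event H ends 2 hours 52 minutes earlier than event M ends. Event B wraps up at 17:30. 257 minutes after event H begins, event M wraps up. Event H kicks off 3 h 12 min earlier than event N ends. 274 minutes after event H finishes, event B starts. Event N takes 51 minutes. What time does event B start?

Event N starts at 17:30 − 323 min = 12:07.
Event N ends at 12:07 + 51 min = 12:58.
Event H starts at 12:58 − 192 min = 09:46.
Event M ends at 09:46 + 257 min = 14:03.
Event H ends at 14:03 − 172 min = 11:11.
Event B starts at 11:11 + 274 min = 15:45.

15:45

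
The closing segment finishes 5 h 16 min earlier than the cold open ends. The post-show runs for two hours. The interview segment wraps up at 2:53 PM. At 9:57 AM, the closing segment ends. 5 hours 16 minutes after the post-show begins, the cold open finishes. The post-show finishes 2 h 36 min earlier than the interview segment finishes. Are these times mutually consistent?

No

The post-show ends at 2:53 PM − 156 min = 12:17 PM.
The post-show starts at 12:17 PM − 120 min = 10:17 AM.
The cold open ends at 10:17 AM + 316 min = 3:33 PM.
The closing segment ends at 3:33 PM − 316 min = 10:17 AM.
But the closing segment is also said to end at 9:57 AM — a 20-minute conflict.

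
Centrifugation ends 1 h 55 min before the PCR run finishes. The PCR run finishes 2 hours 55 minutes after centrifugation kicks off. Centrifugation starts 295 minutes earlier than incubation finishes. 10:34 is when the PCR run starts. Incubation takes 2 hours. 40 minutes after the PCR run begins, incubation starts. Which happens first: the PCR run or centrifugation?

Incubation starts at 10:34 + 40 min = 11:14.
Incubation ends at 11:14 + 120 min = 13:14.
Centrifugation starts at 13:14 − 295 min = 08:19.
The PCR run starts at 10:34 and centrifugation starts at 08:19, so centrifugation is first.

centrifugation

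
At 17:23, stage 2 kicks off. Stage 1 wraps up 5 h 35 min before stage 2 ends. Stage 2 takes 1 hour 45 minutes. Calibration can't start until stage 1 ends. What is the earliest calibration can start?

13:33

Stage 2 ends at 17:23 + 105 min = 19:08.
Stage 1 ends at 19:08 − 335 min = 13:33.
Calibration is bounded by stage 1, so the earliest it can start is 13:33.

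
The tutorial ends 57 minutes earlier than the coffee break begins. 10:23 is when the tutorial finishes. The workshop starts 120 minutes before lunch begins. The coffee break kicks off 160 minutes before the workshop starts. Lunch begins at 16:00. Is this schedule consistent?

The workshop starts at 16:00 − 120 min = 14:00.
The coffee break starts at 14:00 − 160 min = 11:20.
The tutorial ends at 11:20 − 57 min = 10:23.
That matches the stated 10:23, so the schedule is consistent.

Yes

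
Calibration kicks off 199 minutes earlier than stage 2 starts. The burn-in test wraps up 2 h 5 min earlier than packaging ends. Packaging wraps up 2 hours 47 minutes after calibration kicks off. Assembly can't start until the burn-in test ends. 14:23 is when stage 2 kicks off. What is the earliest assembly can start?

Calibration starts at 14:23 − 199 min = 11:04.
Packaging ends at 11:04 + 167 min = 13:51.
The burn-in test ends at 13:51 − 125 min = 11:46.
Assembly is bounded by the burn-in test, so the earliest it can start is 11:46.

11:46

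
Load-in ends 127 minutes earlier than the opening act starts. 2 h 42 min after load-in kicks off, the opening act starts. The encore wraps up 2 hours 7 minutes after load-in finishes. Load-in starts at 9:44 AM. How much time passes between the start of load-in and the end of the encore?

2 hours 42 minutes

The opening act starts at 9:44 AM + 162 min = 12:26 PM.
Load-in ends at 12:26 PM − 127 min = 10:19 AM.
The encore ends at 10:19 AM + 127 min = 12:26 PM.
From 9:44 AM to 12:26 PM is 2 hours 42 minutes.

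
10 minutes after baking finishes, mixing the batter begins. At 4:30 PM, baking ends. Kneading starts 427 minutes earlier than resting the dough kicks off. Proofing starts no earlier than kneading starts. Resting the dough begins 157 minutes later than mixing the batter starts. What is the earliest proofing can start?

Mixing the batter starts at 4:30 PM + 10 min = 4:40 PM.
Resting the dough starts at 4:40 PM + 157 min = 7:17 PM.
Kneading starts at 7:17 PM − 427 min = 12:10 PM.
Proofing is bounded by kneading, so the earliest it can start is 12:10 PM.

12:10 PM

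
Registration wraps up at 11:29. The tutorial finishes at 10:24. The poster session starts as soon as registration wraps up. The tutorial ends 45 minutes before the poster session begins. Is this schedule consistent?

The poster session starts at 11:29.
The tutorial ends at 11:29 − 45 min = 10:44.
But the tutorial is also said to end at 10:24 — a 20-minute conflict.

No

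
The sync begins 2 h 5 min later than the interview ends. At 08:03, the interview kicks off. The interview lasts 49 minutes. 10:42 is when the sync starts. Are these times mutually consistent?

No

The interview ends at 08:03 + 49 min = 08:52.
The sync starts at 08:52 + 125 min = 10:57.
But the sync is also said to start at 10:42 — a 15-minute conflict.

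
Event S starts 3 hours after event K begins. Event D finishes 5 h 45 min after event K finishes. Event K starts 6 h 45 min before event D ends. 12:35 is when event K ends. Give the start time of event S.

14:35

Event D ends at 12:35 + 345 min = 18:20.
Event K starts at 18:20 − 405 min = 11:35.
Event S starts at 11:35 + 180 min = 14:35.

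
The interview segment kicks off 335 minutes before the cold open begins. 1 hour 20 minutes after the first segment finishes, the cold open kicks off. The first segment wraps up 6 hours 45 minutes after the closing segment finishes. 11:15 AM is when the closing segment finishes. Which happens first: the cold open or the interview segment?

The first segment ends at 11:15 AM + 405 min = 6:00 PM.
The cold open starts at 6:00 PM + 80 min = 7:20 PM.
The interview segment starts at 7:20 PM − 335 min = 1:45 PM.
The cold open starts at 7:20 PM and the interview segment starts at 1:45 PM, so the interview segment is first.

the interview segment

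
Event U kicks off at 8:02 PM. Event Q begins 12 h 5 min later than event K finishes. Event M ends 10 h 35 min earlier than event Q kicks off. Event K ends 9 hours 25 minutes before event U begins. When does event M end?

Event K ends at 8:02 PM − 565 min = 10:37 AM.
Event Q starts at 10:37 AM + 725 min = 10:42 PM.
Event M ends at 10:42 PM − 635 min = 12:07 PM.

12:07 PM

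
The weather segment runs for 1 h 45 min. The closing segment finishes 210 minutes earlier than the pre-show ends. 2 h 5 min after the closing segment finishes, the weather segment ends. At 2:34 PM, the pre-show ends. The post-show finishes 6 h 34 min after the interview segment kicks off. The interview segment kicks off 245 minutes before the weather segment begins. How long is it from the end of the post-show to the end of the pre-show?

41 minutes

The closing segment ends at 2:34 PM − 210 min = 11:04 AM.
The weather segment ends at 11:04 AM + 125 min = 1:09 PM.
The weather segment starts at 1:09 PM − 105 min = 11:24 AM.
The interview segment starts at 11:24 AM − 245 min = 7:19 AM.
The post-show ends at 7:19 AM + 394 min = 1:53 PM.
From 1:53 PM to 2:34 PM is 41 minutes.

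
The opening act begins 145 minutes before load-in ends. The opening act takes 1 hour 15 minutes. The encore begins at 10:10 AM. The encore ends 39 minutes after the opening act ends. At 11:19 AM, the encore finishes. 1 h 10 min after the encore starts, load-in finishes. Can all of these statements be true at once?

Load-in ends at 10:10 AM + 70 min = 11:20 AM.
The opening act starts at 11:20 AM − 145 min = 8:55 AM.
The opening act ends at 8:55 AM + 75 min = 10:10 AM.
The encore ends at 10:10 AM + 39 min = 10:49 AM.
But the encore is also said to end at 11:19 AM — a 30-minute conflict.

No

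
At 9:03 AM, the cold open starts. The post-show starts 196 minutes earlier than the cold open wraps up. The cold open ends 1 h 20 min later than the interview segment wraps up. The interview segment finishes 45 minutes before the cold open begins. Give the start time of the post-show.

6:22 AM

The interview segment ends at 9:03 AM − 45 min = 8:18 AM.
The cold open ends at 8:18 AM + 80 min = 9:38 AM.
The post-show starts at 9:38 AM − 196 min = 6:22 AM.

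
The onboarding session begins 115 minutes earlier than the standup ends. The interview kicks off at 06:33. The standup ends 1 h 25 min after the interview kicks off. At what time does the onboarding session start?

06:03

The standup ends at 06:33 + 85 min = 07:58.
The onboarding session starts at 07:58 − 115 min = 06:03.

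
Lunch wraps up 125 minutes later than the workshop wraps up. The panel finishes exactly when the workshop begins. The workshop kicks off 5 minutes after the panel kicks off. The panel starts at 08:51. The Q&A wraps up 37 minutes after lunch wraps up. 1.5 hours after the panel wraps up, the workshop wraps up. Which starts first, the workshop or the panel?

the panel

The workshop starts at 08:51 + 5 min = 08:56.
The workshop starts at 08:56 and the panel starts at 08:51, so the panel is first.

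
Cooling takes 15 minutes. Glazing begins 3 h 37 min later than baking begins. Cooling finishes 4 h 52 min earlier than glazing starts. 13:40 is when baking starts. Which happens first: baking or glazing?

baking

Glazing starts at 13:40 + 217 min = 17:17.
Baking starts at 13:40 and glazing starts at 17:17, so baking is first.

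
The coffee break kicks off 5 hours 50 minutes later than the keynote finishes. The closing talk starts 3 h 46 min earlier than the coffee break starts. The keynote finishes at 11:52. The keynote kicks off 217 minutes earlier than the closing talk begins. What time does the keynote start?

The coffee break starts at 11:52 + 350 min = 17:42.
The closing talk starts at 17:42 − 226 min = 13:56.
The keynote starts at 13:56 − 217 min = 10:19.

10:19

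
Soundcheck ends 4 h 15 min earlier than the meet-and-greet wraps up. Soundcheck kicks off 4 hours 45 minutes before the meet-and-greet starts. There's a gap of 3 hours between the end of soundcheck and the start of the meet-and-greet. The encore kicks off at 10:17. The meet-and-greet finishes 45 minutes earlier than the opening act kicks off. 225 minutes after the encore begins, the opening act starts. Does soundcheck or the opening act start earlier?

The opening act starts at 10:17 + 225 min = 14:02.
The meet-and-greet ends at 14:02 − 45 min = 13:17.
Soundcheck ends at 13:17 − 255 min = 09:02.
The meet-and-greet starts at 09:02 + 180 min = 12:02.
Soundcheck starts at 12:02 − 285 min = 07:17.
Soundcheck starts at 07:17 and the opening act starts at 14:02, so soundcheck is first.

soundcheck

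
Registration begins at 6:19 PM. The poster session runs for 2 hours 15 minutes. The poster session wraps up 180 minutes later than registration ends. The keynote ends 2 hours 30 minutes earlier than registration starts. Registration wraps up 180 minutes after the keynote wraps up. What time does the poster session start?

7:34 PM

The keynote ends at 6:19 PM − 150 min = 3:49 PM.
Registration ends at 3:49 PM + 180 min = 6:49 PM.
The poster session ends at 6:49 PM + 180 min = 9:49 PM.
The poster session starts at 9:49 PM − 135 min = 7:34 PM.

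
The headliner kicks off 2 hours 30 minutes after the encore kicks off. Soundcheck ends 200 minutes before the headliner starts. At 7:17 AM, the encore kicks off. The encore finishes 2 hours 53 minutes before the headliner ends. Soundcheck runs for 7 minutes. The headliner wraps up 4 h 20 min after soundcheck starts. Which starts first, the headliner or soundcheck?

soundcheck

The headliner starts at 7:17 AM + 150 min = 9:47 AM.
Soundcheck ends at 9:47 AM − 200 min = 6:27 AM.
Soundcheck starts at 6:27 AM − 7 min = 6:20 AM.
The headliner starts at 9:47 AM and soundcheck starts at 6:20 AM, so soundcheck is first.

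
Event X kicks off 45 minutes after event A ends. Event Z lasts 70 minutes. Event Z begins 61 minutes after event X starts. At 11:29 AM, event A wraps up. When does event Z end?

Event X starts at 11:29 AM + 45 min = 12:14 PM.
Event Z starts at 12:14 PM + 61 min = 1:15 PM.
Event Z ends at 1:15 PM + 70 min = 2:25 PM.

2:25 PM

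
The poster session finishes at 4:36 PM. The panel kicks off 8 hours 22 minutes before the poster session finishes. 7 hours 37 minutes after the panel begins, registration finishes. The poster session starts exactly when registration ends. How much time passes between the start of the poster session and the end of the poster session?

45 minutes

The panel starts at 4:36 PM − 502 min = 8:14 AM.
Registration ends at 8:14 AM + 457 min = 3:51 PM.
So the poster session starts at 3:51 PM.
From 3:51 PM to 4:36 PM is 45 minutes.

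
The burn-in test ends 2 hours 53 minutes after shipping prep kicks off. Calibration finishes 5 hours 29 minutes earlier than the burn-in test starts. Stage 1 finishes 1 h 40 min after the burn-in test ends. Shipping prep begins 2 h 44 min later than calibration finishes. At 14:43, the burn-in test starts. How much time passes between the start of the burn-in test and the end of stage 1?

1 hour 48 minutes

Calibration ends at 14:43 − 329 min = 09:14.
Shipping prep starts at 09:14 + 164 min = 11:58.
The burn-in test ends at 11:58 + 173 min = 14:51.
Stage 1 ends at 14:51 + 100 min = 16:31.
From 14:43 to 16:31 is 1 hour 48 minutes.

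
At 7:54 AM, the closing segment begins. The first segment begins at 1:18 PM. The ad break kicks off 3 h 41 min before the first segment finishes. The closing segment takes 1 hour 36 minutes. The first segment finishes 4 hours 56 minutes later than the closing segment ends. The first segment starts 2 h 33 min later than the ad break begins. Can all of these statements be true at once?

The closing segment ends at 7:54 AM + 96 min = 9:30 AM.
The first segment ends at 9:30 AM + 296 min = 2:26 PM.
The ad break starts at 2:26 PM − 221 min = 10:45 AM.
The first segment starts at 10:45 AM + 153 min = 1:18 PM.
That matches the stated 1:18 PM, so the schedule is consistent.

Yes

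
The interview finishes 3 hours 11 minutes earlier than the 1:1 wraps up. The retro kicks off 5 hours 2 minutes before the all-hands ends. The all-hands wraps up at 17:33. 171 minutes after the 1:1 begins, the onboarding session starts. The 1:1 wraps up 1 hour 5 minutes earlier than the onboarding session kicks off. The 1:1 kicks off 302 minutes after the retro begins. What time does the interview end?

16:08

The retro starts at 17:33 − 302 min = 12:31.
The 1:1 starts at 12:31 + 302 min = 17:33.
The onboarding session starts at 17:33 + 171 min = 20:24.
The 1:1 ends at 20:24 − 65 min = 19:19.
The interview ends at 19:19 − 191 min = 16:08.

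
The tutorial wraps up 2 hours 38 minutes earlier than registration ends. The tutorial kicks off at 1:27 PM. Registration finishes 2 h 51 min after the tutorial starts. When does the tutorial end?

Registration ends at 1:27 PM + 171 min = 4:18 PM.
The tutorial ends at 4:18 PM − 158 min = 1:40 PM.

1:40 PM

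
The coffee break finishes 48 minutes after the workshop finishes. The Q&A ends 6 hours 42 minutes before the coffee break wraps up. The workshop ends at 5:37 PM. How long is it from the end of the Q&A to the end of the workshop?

5 h 54 min

The coffee break ends at 5:37 PM + 48 min = 6:25 PM.
The Q&A ends at 6:25 PM − 402 min = 11:43 AM.
From 11:43 AM to 5:37 PM is 5 h 54 min.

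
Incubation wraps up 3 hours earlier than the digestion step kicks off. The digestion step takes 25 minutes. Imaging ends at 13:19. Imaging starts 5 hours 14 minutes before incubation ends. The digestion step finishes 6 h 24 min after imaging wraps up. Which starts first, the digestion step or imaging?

imaging

The digestion step ends at 13:19 + 384 min = 19:43.
The digestion step starts at 19:43 − 25 min = 19:18.
Incubation ends at 19:18 − 180 min = 16:18.
Imaging starts at 16:18 − 314 min = 11:04.
The digestion step starts at 19:18 and imaging starts at 11:04, so imaging is first.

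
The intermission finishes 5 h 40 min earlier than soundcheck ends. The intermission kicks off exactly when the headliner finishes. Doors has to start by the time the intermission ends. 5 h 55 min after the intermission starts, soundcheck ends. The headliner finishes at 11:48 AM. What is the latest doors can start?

12:03 PM

The intermission starts at 11:48 AM.
Soundcheck ends at 11:48 AM + 355 min = 5:43 PM.
The intermission ends at 5:43 PM − 340 min = 12:03 PM.
Doors is bounded by the intermission, so the latest it can start is 12:03 PM.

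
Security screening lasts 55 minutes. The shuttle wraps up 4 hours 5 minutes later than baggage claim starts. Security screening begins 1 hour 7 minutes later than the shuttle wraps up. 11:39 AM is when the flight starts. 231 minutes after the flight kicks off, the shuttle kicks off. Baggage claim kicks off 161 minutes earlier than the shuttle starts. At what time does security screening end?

The shuttle starts at 11:39 AM + 231 min = 3:30 PM.
Baggage claim starts at 3:30 PM − 161 min = 12:49 PM.
The shuttle ends at 12:49 PM + 245 min = 4:54 PM.
Security screening starts at 4:54 PM + 67 min = 6:01 PM.
Security screening ends at 6:01 PM + 55 min = 6:56 PM.

6:56 PM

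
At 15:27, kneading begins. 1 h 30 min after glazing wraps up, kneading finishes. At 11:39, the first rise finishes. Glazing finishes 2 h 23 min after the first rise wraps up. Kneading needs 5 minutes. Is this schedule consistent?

Glazing ends at 11:39 + 143 min = 14:02.
Kneading ends at 14:02 + 90 min = 15:32.
Kneading starts at 15:32 − 5 min = 15:27.
That matches the stated 15:27, so the schedule is consistent.

Yes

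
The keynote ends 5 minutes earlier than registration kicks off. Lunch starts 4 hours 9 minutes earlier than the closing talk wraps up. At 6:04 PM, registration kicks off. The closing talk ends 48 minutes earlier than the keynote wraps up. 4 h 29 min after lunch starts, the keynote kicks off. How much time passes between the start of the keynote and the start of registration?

The keynote ends at 6:04 PM − 5 min = 5:59 PM.
The closing talk ends at 5:59 PM − 48 min = 5:11 PM.
Lunch starts at 5:11 PM − 249 min = 1:02 PM.
The keynote starts at 1:02 PM + 269 min = 5:31 PM.
From 5:31 PM to 6:04 PM is 33 minutes.

33 minutes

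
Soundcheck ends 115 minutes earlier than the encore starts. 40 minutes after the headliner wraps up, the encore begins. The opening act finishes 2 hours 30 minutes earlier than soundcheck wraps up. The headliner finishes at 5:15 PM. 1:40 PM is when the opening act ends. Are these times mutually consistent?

No

The encore starts at 5:15 PM + 40 min = 5:55 PM.
Soundcheck ends at 5:55 PM − 115 min = 4:00 PM.
The opening act ends at 4:00 PM − 150 min = 1:30 PM.
But the opening act is also said to end at 1:40 PM — a 10-minute conflict.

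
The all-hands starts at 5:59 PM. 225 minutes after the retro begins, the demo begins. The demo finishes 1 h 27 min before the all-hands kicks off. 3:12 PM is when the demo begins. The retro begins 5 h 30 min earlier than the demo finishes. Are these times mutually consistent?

No

The demo ends at 5:59 PM − 87 min = 4:32 PM.
The retro starts at 4:32 PM − 330 min = 11:02 AM.
The demo starts at 11:02 AM + 225 min = 2:47 PM.
But the demo is also said to start at 3:12 PM — a 25-minute conflict.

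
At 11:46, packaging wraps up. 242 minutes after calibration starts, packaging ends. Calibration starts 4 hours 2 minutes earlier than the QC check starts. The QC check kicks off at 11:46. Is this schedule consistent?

Yes

Calibration starts at 11:46 − 242 min = 07:44.
Packaging ends at 07:44 + 242 min = 11:46.
That matches the stated 11:46, so the schedule is consistent.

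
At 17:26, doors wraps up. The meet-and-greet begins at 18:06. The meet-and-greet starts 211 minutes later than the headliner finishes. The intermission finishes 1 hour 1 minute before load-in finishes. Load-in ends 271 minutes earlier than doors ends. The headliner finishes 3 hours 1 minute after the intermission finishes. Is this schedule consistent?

No

Load-in ends at 17:26 − 271 min = 12:55.
The intermission ends at 12:55 − 61 min = 11:54.
The headliner ends at 11:54 + 181 min = 14:55.
The meet-and-greet starts at 14:55 + 211 min = 18:26.
But the meet-and-greet is also said to start at 18:06 — a 20-minute conflict.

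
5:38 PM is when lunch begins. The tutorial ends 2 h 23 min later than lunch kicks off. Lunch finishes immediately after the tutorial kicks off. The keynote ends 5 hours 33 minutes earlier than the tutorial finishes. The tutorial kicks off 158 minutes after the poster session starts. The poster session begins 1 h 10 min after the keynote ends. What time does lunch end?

6:16 PM

The tutorial ends at 5:38 PM + 143 min = 8:01 PM.
The keynote ends at 8:01 PM − 333 min = 2:28 PM.
The poster session starts at 2:28 PM + 70 min = 3:38 PM.
The tutorial starts at 3:38 PM + 158 min = 6:16 PM.
So lunch ends at 6:16 PM.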